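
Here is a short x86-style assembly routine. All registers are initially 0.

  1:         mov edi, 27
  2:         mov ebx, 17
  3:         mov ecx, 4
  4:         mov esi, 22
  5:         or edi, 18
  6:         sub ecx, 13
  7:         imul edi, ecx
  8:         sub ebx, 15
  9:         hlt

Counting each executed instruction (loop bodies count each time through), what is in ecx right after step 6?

-9

mov edi, 27 → edi=27
mov ebx, 17 → ebx=17
mov ecx, 4 → ecx=4
mov esi, 22 → esi=22
or edi, 18 → edi=27|18=27
sub ecx, 13 → ecx=4-13=-9
After step 6: ecx = -9.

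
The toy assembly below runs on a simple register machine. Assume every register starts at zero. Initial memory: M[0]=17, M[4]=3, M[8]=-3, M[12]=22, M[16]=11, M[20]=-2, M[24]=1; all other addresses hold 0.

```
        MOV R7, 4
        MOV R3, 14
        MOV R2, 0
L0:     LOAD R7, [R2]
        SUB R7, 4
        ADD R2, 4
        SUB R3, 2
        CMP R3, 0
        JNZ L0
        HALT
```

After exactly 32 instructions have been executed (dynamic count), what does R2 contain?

20

after MOV R7, 4: R7=4
after MOV R3, 14: R3=14
after MOV R2, 0: R2=0
after LOAD R7, [R2]: R7=M[0]=17
after SUB R7, 4: R7=17-4=13
after ADD R2, 4: R2=0+4=4
after SUB R3, 2: R3=14-2=12
CMP R3, 0  (cmp 12,0)
JNZ L0: taken
after LOAD R7, [R2]: R7=M[4]=3
after SUB R7, 4: R7=3-4=-1
after ADD R2, 4: R2=4+4=8
after SUB R3, 2: R3=12-2=10
CMP R3, 0  (cmp 10,0)
JNZ L0: taken
after LOAD R7, [R2]: R7=M[8]=-3
after SUB R7, 4: R7=(-3)-4=-7
after ADD R2, 4: R2=8+4=12
after SUB R3, 2: R3=10-2=8
CMP R3, 0  (cmp 8,0)
JNZ L0: taken
after LOAD R7, [R2]: R7=M[12]=22
after SUB R7, 4: R7=22-4=18
after ADD R2, 4: R2=12+4=16
after SUB R3, 2: R3=8-2=6
CMP R3, 0  (cmp 6,0)
JNZ L0: taken
after LOAD R7, [R2]: R7=M[16]=11
after SUB R7, 4: R7=11-4=7
after ADD R2, 4: R2=16+4=20
after SUB R3, 2: R3=6-2=4
CMP R3, 0  (cmp 4,0)
After step 32: R2 = 20.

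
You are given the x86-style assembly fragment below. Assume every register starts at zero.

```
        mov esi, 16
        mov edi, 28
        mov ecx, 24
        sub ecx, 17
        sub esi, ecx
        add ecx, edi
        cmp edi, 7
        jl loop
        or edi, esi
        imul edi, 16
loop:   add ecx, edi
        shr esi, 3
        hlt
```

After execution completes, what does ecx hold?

499

after mov esi, 16: esi=16
after mov edi, 28: edi=28
after mov ecx, 24: ecx=24
after sub ecx, 17: ecx=24-17=7
after sub esi, ecx: esi=16-7=9
after add ecx, edi: ecx=7+28=35
cmp edi, 7  (cmp 28,7)
jl loop: not taken
after or edi, esi: edi=28|9=29
after imul edi, 16: edi=29*16=464
after add ecx, edi: ecx=35+464=499
after shr esi, 3: esi=9>>3=1
halt.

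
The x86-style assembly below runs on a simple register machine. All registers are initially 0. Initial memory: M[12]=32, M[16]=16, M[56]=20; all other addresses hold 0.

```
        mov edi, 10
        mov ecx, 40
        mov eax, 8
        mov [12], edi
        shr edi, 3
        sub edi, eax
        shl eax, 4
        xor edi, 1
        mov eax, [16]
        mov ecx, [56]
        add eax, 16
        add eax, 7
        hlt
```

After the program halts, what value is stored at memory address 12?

edi=10
ecx=40
eax=8
mov [12], edi → M[12]=10
edi=10>>3=1
edi=1-8=-7
eax=8<<4=128
edi=(-7)^1=-8
eax=M[16]=16
ecx=M[56]=20
eax=16+16=32
eax=32+7=39
halt.

10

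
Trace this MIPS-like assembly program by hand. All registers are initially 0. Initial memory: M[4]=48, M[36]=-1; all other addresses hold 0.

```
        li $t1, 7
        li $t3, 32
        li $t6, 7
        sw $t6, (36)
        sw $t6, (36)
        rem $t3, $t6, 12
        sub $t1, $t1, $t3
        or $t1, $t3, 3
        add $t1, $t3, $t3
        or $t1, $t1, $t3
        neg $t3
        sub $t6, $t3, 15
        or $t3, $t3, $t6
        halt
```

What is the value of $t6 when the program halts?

-22

$t1=7
$t3=32
$t6=7
sw $t6, (36) → M[36]=7
sw $t6, (36) → M[36]=7
$t3=7%12=7
$t1=7-7=0
$t1=7|3=7
$t1=7+7=14
$t1=14|7=15
$t3=-(7)=-7
$t6=(-7)-15=-22
$t3=(-7)|(-22)=-5
halt.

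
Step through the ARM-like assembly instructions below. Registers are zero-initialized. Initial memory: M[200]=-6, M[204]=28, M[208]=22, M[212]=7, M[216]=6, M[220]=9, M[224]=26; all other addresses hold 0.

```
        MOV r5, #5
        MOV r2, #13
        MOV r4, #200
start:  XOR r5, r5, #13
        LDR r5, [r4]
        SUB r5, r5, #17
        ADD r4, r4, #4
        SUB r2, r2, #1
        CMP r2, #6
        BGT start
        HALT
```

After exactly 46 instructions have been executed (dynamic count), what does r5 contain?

MOV r5, #5 → r5=5
MOV r2, #13 → r2=13
MOV r4, #200 → r4=200
XOR r5, r5, #13 → r5=5^13=8
LDR r5, [r4] → r5=M[200]=-6
SUB r5, r5, #17 → r5=(-6)-17=-23
ADD r4, r4, #4 → r4=200+4=204
SUB r2, r2, #1 → r2=13-1=12
CMP r2, #6  (cmp 12,6)
BGT start: taken
XOR r5, r5, #13 → r5=(-23)^13=-28
LDR r5, [r4] → r5=M[204]=28
SUB r5, r5, #17 → r5=28-17=11
ADD r4, r4, #4 → r4=204+4=208
SUB r2, r2, #1 → r2=12-1=11
CMP r2, #6  (cmp 11,6)
BGT start: taken
XOR r5, r5, #13 → r5=11^13=6
LDR r5, [r4] → r5=M[208]=22
SUB r5, r5, #17 → r5=22-17=5
ADD r4, r4, #4 → r4=208+4=212
SUB r2, r2, #1 → r2=11-1=10
CMP r2, #6  (cmp 10,6)
BGT start: taken
XOR r5, r5, #13 → r5=5^13=8
LDR r5, [r4] → r5=M[212]=7
SUB r5, r5, #17 → r5=7-17=-10
ADD r4, r4, #4 → r4=212+4=216
SUB r2, r2, #1 → r2=10-1=9
CMP r2, #6  (cmp 9,6)
BGT start: taken
XOR r5, r5, #13 → r5=(-10)^13=-5
LDR r5, [r4] → r5=M[216]=6
SUB r5, r5, #17 → r5=6-17=-11
ADD r4, r4, #4 → r4=216+4=220
SUB r2, r2, #1 → r2=9-1=8
CMP r2, #6  (cmp 8,6)
BGT start: taken
XOR r5, r5, #13 → r5=(-11)^13=-8
LDR r5, [r4] → r5=M[220]=9
SUB r5, r5, #17 → r5=9-17=-8
ADD r4, r4, #4 → r4=220+4=224
SUB r2, r2, #1 → r2=8-1=7
CMP r2, #6  (cmp 7,6)
BGT start: taken
XOR r5, r5, #13 → r5=(-8)^13=-11
After step 46: r5 = -11.

-11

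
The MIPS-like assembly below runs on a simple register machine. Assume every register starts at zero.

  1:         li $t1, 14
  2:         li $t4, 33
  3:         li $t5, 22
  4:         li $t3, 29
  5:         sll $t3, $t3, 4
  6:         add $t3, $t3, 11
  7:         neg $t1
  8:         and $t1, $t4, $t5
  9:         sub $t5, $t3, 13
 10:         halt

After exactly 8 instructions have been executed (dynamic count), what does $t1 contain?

after li $t1, 14: $t1=14
after li $t4, 33: $t4=33
after li $t5, 22: $t5=22
after li $t3, 29: $t3=29
after sll $t3, $t3, 4: $t3=29<<4=464
after add $t3, $t3, 11: $t3=464+11=475
after neg $t1: $t1=-(14)=-14
after and $t1, $t4, $t5: $t1=33&22=0
After step 8: $t1 = 0.

0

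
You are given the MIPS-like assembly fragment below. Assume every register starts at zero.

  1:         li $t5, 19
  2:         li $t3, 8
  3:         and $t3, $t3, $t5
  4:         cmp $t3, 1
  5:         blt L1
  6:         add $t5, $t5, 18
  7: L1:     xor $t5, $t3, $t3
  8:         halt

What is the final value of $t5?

0

$t5=19
$t3=8
$t3=8&19=0
cmp $t3, 1  (cmp 0,1)
blt L1: taken
$t5=0^0=0
halt.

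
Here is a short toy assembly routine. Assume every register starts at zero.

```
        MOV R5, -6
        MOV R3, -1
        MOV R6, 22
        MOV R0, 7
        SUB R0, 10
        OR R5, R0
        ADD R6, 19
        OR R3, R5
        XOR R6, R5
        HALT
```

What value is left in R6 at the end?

-42

after MOV R5, -6: R5=-6
after MOV R3, -1: R3=-1
after MOV R6, 22: R6=22
after MOV R0, 7: R0=7
after SUB R0, 10: R0=7-10=-3
after OR R5, R0: R5=(-6)|(-3)=-1
after ADD R6, 19: R6=22+19=41
after OR R3, R5: R3=(-1)|(-1)=-1
after XOR R6, R5: R6=41^(-1)=-42
halt.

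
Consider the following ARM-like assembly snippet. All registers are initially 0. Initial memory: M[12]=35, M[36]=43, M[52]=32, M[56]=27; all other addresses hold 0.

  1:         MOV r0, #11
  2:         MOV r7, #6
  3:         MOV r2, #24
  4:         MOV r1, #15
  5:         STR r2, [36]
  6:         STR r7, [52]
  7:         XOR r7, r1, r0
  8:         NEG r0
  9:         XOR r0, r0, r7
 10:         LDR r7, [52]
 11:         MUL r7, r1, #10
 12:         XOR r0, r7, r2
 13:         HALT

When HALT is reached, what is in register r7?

MOV r0, #11 → r0=11
MOV r7, #6 → r7=6
MOV r2, #24 → r2=24
MOV r1, #15 → r1=15
STR r2, [36] → M[36]=24
STR r7, [52] → M[52]=6
XOR r7, r1, r0 → r7=15^11=4
NEG r0 → r0=-(11)=-11
XOR r0, r0, r7 → r0=(-11)^4=-15
LDR r7, [52] → r7=M[52]=6
MUL r7, r1, #10 → r7=15*10=150
XOR r0, r7, r2 → r0=150^24=142
halt.

150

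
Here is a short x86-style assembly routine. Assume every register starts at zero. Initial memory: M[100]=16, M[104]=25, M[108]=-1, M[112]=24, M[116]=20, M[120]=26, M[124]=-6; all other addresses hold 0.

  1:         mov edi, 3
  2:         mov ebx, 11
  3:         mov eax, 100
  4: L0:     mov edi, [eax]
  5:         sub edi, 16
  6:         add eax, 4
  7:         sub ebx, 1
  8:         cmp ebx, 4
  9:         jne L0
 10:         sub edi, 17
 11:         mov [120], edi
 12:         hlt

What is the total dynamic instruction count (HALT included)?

48

mov edi, 3 → edi=3
mov ebx, 11 → ebx=11
mov eax, 100 → eax=100
mov edi, [eax] → edi=M[100]=16
sub edi, 16 → edi=16-16=0
add eax, 4 → eax=100+4=104
sub ebx, 1 → ebx=11-1=10
cmp ebx, 4  (cmp 10,4)
jne L0: taken
mov edi, [eax] → edi=M[104]=25
sub edi, 16 → edi=25-16=9
add eax, 4 → eax=104+4=108
sub ebx, 1 → ebx=10-1=9
cmp ebx, 4  (cmp 9,4)
jne L0: taken
mov edi, [eax] → edi=M[108]=-1
sub edi, 16 → edi=(-1)-16=-17
add eax, 4 → eax=108+4=112
sub ebx, 1 → ebx=9-1=8
cmp ebx, 4  (cmp 8,4)
jne L0: taken
mov edi, [eax] → edi=M[112]=24
sub edi, 16 → edi=24-16=8
add eax, 4 → eax=112+4=116
sub ebx, 1 → ebx=8-1=7
cmp ebx, 4  (cmp 7,4)
jne L0: taken
mov edi, [eax] → edi=M[116]=20
sub edi, 16 → edi=20-16=4
add eax, 4 → eax=116+4=120
sub ebx, 1 → ebx=7-1=6
cmp ebx, 4  (cmp 6,4)
jne L0: taken
mov edi, [eax] → edi=M[120]=26
sub edi, 16 → edi=26-16=10
add eax, 4 → eax=120+4=124
sub ebx, 1 → ebx=6-1=5
cmp ebx, 4  (cmp 5,4)
jne L0: taken
mov edi, [eax] → edi=M[124]=-6
sub edi, 16 → edi=(-6)-16=-22
add eax, 4 → eax=124+4=128
sub ebx, 1 → ebx=5-1=4
cmp ebx, 4  (cmp 4,4)
jne L0: not taken
sub edi, 17 → edi=(-22)-17=-39
mov [120], edi → M[120]=-39
halt.
Total executed instructions: 48.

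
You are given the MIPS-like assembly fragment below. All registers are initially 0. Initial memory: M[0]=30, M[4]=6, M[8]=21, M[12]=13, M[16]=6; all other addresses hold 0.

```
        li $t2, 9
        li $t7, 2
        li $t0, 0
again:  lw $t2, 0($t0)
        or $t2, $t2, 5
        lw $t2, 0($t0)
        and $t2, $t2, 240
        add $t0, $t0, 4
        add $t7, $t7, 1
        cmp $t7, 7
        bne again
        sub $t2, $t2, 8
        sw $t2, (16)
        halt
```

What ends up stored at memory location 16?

li $t2, 9 → $t2=9
li $t7, 2 → $t7=2
li $t0, 0 → $t0=0
lw $t2, 0($t0) → $t2=M[0]=30
or $t2, $t2, 5 → $t2=30|5=31
lw $t2, 0($t0) → $t2=M[0]=30
and $t2, $t2, 240 → $t2=30&240=16
add $t0, $t0, 4 → $t0=0+4=4
add $t7, $t7, 1 → $t7=2+1=3
cmp $t7, 7  (cmp 3,7)
bne again: taken
lw $t2, 0($t0) → $t2=M[4]=6
or $t2, $t2, 5 → $t2=6|5=7
lw $t2, 0($t0) → $t2=M[4]=6
and $t2, $t2, 240 → $t2=6&240=0
add $t0, $t0, 4 → $t0=4+4=8
add $t7, $t7, 1 → $t7=3+1=4
cmp $t7, 7  (cmp 4,7)
bne again: taken
lw $t2, 0($t0) → $t2=M[8]=21
or $t2, $t2, 5 → $t2=21|5=21
lw $t2, 0($t0) → $t2=M[8]=21
and $t2, $t2, 240 → $t2=21&240=16
add $t0, $t0, 4 → $t0=8+4=12
add $t7, $t7, 1 → $t7=4+1=5
cmp $t7, 7  (cmp 5,7)
bne again: taken
lw $t2, 0($t0) → $t2=M[12]=13
or $t2, $t2, 5 → $t2=13|5=13
lw $t2, 0($t0) → $t2=M[12]=13
and $t2, $t2, 240 → $t2=13&240=0
add $t0, $t0, 4 → $t0=12+4=16
add $t7, $t7, 1 → $t7=5+1=6
cmp $t7, 7  (cmp 6,7)
bne again: taken
lw $t2, 0($t0) → $t2=M[16]=6
or $t2, $t2, 5 → $t2=6|5=7
lw $t2, 0($t0) → $t2=M[16]=6
and $t2, $t2, 240 → $t2=6&240=0
add $t0, $t0, 4 → $t0=16+4=20
add $t7, $t7, 1 → $t7=6+1=7
cmp $t7, 7  (cmp 7,7)
bne again: not taken
sub $t2, $t2, 8 → $t2=0-8=-8
sw $t2, (16) → M[16]=-8
halt.

-8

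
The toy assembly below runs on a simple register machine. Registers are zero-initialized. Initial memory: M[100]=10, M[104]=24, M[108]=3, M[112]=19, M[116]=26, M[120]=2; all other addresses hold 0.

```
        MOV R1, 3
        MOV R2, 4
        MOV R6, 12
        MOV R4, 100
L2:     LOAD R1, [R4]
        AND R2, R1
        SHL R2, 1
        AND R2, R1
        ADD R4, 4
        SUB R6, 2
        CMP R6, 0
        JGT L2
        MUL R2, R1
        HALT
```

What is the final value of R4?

124

R1=3
R2=4
R6=12
R4=100
R1=M[100]=10
R2=4&10=0
R2=0<<1=0
R2=0&10=0
R4=100+4=104
R6=12-2=10
CMP R6, 0  (cmp 10,0)
JGT L2: taken
R1=M[104]=24
R2=0&24=0
R2=0<<1=0
R2=0&24=0
R4=104+4=108
R6=10-2=8
CMP R6, 0  (cmp 8,0)
JGT L2: taken
R1=M[108]=3
R2=0&3=0
R2=0<<1=0
R2=0&3=0
R4=108+4=112
R6=8-2=6
CMP R6, 0  (cmp 6,0)
JGT L2: taken
R1=M[112]=19
R2=0&19=0
R2=0<<1=0
R2=0&19=0
R4=112+4=116
R6=6-2=4
CMP R6, 0  (cmp 4,0)
JGT L2: taken
R1=M[116]=26
R2=0&26=0
R2=0<<1=0
R2=0&26=0
R4=116+4=120
R6=4-2=2
CMP R6, 0  (cmp 2,0)
JGT L2: taken
R1=M[120]=2
R2=0&2=0
R2=0<<1=0
R2=0&2=0
R4=120+4=124
R6=2-2=0
CMP R6, 0  (cmp 0,0)
JGT L2: not taken
R2=0*2=0
halt.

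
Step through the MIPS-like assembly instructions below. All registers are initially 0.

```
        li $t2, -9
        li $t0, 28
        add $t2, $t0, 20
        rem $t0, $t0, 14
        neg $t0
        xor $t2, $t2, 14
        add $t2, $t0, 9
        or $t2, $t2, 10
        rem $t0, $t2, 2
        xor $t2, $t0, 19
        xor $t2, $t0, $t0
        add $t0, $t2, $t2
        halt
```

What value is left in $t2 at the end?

0

after li $t2, -9: $t2=-9
after li $t0, 28: $t0=28
after add $t2, $t0, 20: $t2=28+20=48
after rem $t0, $t0, 14: $t0=28%14=0
after neg $t0: $t0=-(0)=0
after xor $t2, $t2, 14: $t2=48^14=62
after add $t2, $t0, 9: $t2=0+9=9
after or $t2, $t2, 10: $t2=9|10=11
after rem $t0, $t2, 2: $t0=11%2=1
after xor $t2, $t0, 19: $t2=1^19=18
after xor $t2, $t0, $t0: $t2=1^1=0
after add $t0, $t2, $t2: $t0=0+0=0
halt.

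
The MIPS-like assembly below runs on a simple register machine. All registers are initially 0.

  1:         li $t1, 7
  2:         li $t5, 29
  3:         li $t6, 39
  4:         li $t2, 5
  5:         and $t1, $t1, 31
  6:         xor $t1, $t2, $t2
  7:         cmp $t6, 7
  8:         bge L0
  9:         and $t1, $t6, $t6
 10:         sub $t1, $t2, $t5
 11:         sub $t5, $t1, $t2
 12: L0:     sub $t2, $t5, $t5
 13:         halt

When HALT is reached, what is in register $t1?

li $t1, 7 → $t1=7
li $t5, 29 → $t5=29
li $t6, 39 → $t6=39
li $t2, 5 → $t2=5
and $t1, $t1, 31 → $t1=7&31=7
xor $t1, $t2, $t2 → $t1=5^5=0
cmp $t6, 7  (cmp 39,7)
bge L0: taken
sub $t2, $t5, $t5 → $t2=29-29=0
halt.

0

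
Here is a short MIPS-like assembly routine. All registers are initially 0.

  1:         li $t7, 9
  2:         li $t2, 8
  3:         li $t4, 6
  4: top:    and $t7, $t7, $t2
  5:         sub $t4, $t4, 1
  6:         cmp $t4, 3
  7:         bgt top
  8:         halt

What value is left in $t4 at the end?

3

$t7=9
$t2=8
$t4=6
$t7=9&8=8
$t4=6-1=5
cmp $t4, 3  (cmp 5,3)
bgt top: taken
$t7=8&8=8
$t4=5-1=4
cmp $t4, 3  (cmp 4,3)
bgt top: taken
$t7=8&8=8
$t4=4-1=3
cmp $t4, 3  (cmp 3,3)
bgt top: not taken
halt.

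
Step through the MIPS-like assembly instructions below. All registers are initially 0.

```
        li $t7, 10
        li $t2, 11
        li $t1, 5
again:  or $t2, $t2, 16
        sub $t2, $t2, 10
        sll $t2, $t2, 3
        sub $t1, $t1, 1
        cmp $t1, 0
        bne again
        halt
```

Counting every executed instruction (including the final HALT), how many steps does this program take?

$t7=10
$t2=11
$t1=5
$t2=11|16=27
$t2=27-10=17
$t2=17<<3=136
$t1=5-1=4
cmp $t1, 0  (cmp 4,0)
bne again: taken
$t2=136|16=152
$t2=152-10=142
$t2=142<<3=1136
$t1=4-1=3
cmp $t1, 0  (cmp 3,0)
bne again: taken
$t2=1136|16=1136
$t2=1136-10=1126
$t2=1126<<3=9008
$t1=3-1=2
cmp $t1, 0  (cmp 2,0)
bne again: taken
$t2=9008|16=9008
$t2=9008-10=8998
$t2=8998<<3=71984
$t1=2-1=1
cmp $t1, 0  (cmp 1,0)
bne again: taken
$t2=71984|16=71984
$t2=71984-10=71974
$t2=71974<<3=575792
$t1=1-1=0
cmp $t1, 0  (cmp 0,0)
bne again: not taken
halt.
Total executed instructions: 34.

34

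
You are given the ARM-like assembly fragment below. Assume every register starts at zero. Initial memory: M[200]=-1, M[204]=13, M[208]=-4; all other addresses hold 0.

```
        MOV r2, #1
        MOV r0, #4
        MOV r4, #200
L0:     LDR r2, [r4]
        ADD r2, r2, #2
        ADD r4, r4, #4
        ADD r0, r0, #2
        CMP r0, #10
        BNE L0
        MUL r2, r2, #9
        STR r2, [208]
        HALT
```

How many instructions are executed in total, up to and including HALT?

24

after MOV r2, #1: r2=1
after MOV r0, #4: r0=4
after MOV r4, #200: r4=200
after LDR r2, [r4]: r2=M[200]=-1
after ADD r2, r2, #2: r2=(-1)+2=1
after ADD r4, r4, #4: r4=200+4=204
after ADD r0, r0, #2: r0=4+2=6
CMP r0, #10  (cmp 6,10)
BNE L0: taken
after LDR r2, [r4]: r2=M[204]=13
after ADD r2, r2, #2: r2=13+2=15
after ADD r4, r4, #4: r4=204+4=208
after ADD r0, r0, #2: r0=6+2=8
CMP r0, #10  (cmp 8,10)
BNE L0: taken
after LDR r2, [r4]: r2=M[208]=-4
after ADD r2, r2, #2: r2=(-4)+2=-2
after ADD r4, r4, #4: r4=208+4=212
after ADD r0, r0, #2: r0=8+2=10
CMP r0, #10  (cmp 10,10)
BNE L0: not taken
after MUL r2, r2, #9: r2=(-2)*9=-18
STR r2, [208] → M[208]=-18
halt.
Total executed instructions: 24.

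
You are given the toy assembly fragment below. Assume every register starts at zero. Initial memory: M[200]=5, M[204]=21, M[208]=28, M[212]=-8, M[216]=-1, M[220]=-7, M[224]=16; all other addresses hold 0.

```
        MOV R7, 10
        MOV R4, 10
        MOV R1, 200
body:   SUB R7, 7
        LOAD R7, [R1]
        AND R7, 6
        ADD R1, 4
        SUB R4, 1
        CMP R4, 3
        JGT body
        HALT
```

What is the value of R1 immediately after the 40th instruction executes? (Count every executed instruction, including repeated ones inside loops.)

after MOV R7, 10: R7=10
after MOV R4, 10: R4=10
after MOV R1, 200: R1=200
after SUB R7, 7: R7=10-7=3
after LOAD R7, [R1]: R7=M[200]=5
after AND R7, 6: R7=5&6=4
after ADD R1, 4: R1=200+4=204
after SUB R4, 1: R4=10-1=9
CMP R4, 3  (cmp 9,3)
JGT body: taken
after SUB R7, 7: R7=4-7=-3
after LOAD R7, [R1]: R7=M[204]=21
after AND R7, 6: R7=21&6=4
after ADD R1, 4: R1=204+4=208
after SUB R4, 1: R4=9-1=8
CMP R4, 3  (cmp 8,3)
JGT body: taken
after SUB R7, 7: R7=4-7=-3
after LOAD R7, [R1]: R7=M[208]=28
after AND R7, 6: R7=28&6=4
after ADD R1, 4: R1=208+4=212
after SUB R4, 1: R4=8-1=7
CMP R4, 3  (cmp 7,3)
JGT body: taken
after SUB R7, 7: R7=4-7=-3
after LOAD R7, [R1]: R7=M[212]=-8
after AND R7, 6: R7=(-8)&6=0
after ADD R1, 4: R1=212+4=216
after SUB R4, 1: R4=7-1=6
CMP R4, 3  (cmp 6,3)
JGT body: taken
after SUB R7, 7: R7=0-7=-7
after LOAD R7, [R1]: R7=M[216]=-1
after AND R7, 6: R7=(-1)&6=6
after ADD R1, 4: R1=216+4=220
after SUB R4, 1: R4=6-1=5
CMP R4, 3  (cmp 5,3)
JGT body: taken
after SUB R7, 7: R7=6-7=-1
after LOAD R7, [R1]: R7=M[220]=-7
After step 40: R1 = 220.

220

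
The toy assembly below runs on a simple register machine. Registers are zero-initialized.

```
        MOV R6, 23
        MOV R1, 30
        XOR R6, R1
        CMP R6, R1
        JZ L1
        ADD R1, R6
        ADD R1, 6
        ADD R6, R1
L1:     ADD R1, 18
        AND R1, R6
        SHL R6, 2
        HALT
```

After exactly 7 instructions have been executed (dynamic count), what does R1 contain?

R6=23
R1=30
R6=23^30=9
CMP R6, R1  (cmp 9,30)
JZ L1: not taken
R1=30+9=39
R1=39+6=45
After step 7: R1 = 45.

45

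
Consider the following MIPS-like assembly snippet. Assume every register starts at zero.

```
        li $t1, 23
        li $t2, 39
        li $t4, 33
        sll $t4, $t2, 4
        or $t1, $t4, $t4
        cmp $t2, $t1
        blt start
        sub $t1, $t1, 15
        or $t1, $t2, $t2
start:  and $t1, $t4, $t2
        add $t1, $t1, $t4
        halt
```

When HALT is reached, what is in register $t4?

624

$t1=23
$t2=39
$t4=33
$t4=39<<4=624
$t1=624|624=624
cmp $t2, $t1  (cmp 39,624)
blt start: taken
$t1=624&39=32
$t1=32+624=656
halt.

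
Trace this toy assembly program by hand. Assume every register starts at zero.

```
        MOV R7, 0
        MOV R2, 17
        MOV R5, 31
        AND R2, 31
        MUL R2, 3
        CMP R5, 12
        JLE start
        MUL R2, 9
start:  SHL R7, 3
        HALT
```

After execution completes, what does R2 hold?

459

R7=0
R2=17
R5=31
R2=17&31=17
R2=17*3=51
CMP R5, 12  (cmp 31,12)
JLE start: not taken
R2=51*9=459
R7=0<<3=0
halt.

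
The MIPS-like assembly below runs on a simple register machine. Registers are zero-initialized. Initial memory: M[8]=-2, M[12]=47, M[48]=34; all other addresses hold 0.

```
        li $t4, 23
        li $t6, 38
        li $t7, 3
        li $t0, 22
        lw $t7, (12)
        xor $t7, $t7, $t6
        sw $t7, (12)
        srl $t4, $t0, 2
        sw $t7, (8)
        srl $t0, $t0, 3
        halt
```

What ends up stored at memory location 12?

9

$t4=23
$t6=38
$t7=3
$t0=22
$t7=M[12]=47
$t7=47^38=9
sw $t7, (12) → M[12]=9
$t4=22>>2=5
sw $t7, (8) → M[8]=9
$t0=22>>3=2
halt.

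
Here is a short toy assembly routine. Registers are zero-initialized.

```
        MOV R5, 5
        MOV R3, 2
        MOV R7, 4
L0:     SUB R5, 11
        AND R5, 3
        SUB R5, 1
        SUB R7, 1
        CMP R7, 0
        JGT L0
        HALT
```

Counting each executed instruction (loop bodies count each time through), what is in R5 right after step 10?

-10

MOV R5, 5 → R5=5
MOV R3, 2 → R3=2
MOV R7, 4 → R7=4
SUB R5, 11 → R5=5-11=-6
AND R5, 3 → R5=(-6)&3=2
SUB R5, 1 → R5=2-1=1
SUB R7, 1 → R7=4-1=3
CMP R7, 0  (cmp 3,0)
JGT L0: taken
SUB R5, 11 → R5=1-11=-10
After step 10: R5 = -10.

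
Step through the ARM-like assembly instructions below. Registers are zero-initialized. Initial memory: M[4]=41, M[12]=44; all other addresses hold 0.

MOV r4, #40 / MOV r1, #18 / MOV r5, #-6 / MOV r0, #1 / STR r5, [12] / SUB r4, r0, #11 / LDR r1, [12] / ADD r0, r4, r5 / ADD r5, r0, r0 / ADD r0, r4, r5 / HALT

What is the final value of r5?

-32

r4=40
r1=18
r5=-6
r0=1
STR r5, [12] → M[12]=-6
r4=1-11=-10
r1=M[12]=-6
r0=(-10)+(-6)=-16
r5=(-16)+(-16)=-32
r0=(-10)+(-32)=-42
halt.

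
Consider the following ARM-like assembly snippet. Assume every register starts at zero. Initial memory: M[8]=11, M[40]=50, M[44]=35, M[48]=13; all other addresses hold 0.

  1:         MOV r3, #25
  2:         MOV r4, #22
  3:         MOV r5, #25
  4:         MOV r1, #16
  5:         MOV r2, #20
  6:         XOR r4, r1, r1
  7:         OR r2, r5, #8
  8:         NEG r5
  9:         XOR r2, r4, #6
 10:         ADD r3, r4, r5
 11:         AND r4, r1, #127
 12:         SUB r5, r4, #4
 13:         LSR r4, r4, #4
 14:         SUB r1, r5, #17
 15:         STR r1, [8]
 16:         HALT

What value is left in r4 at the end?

r3=25
r4=22
r5=25
r1=16
r2=20
r4=16^16=0
r2=25|8=25
r5=-(25)=-25
r2=0^6=6
r3=0+(-25)=-25
r4=16&127=16
r5=16-4=12
r4=16>>4=1
r1=12-17=-5
STR r1, [8] → M[8]=-5
halt.

1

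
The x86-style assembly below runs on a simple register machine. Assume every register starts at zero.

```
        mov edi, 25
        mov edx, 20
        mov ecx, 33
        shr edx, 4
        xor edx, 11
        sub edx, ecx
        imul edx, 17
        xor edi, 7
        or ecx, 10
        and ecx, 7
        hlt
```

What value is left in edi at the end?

30

edi=25
edx=20
ecx=33
edx=20>>4=1
edx=1^11=10
edx=10-33=-23
edx=(-23)*17=-391
edi=25^7=30
ecx=33|10=43
ecx=43&7=3
halt.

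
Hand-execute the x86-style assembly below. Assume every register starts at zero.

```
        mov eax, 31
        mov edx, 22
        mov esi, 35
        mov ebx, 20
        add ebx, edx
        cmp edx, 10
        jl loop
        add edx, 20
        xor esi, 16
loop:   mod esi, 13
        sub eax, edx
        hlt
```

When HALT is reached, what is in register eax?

eax=31
edx=22
esi=35
ebx=20
ebx=20+22=42
cmp edx, 10  (cmp 22,10)
jl loop: not taken
edx=22+20=42
esi=35^16=51
esi=51%13=12
eax=31-42=-11
halt.

-11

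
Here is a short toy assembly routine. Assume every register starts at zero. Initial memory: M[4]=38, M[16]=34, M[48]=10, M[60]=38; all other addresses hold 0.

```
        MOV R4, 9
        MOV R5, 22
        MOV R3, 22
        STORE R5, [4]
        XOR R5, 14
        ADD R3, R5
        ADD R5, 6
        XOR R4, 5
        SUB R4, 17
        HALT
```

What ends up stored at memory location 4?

22

after MOV R4, 9: R4=9
after MOV R5, 22: R5=22
after MOV R3, 22: R3=22
STORE R5, [4] → M[4]=22
after XOR R5, 14: R5=22^14=24
after ADD R3, R5: R3=22+24=46
after ADD R5, 6: R5=24+6=30
after XOR R4, 5: R4=9^5=12
after SUB R4, 17: R4=12-17=-5
halt.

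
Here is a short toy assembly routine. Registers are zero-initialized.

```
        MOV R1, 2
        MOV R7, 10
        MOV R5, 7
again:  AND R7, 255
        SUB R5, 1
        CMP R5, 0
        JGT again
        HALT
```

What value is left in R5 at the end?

MOV R1, 2 → R1=2
MOV R7, 10 → R7=10
MOV R5, 7 → R5=7
AND R7, 255 → R7=10&255=10
SUB R5, 1 → R5=7-1=6
CMP R5, 0  (cmp 6,0)
JGT again: taken
AND R7, 255 → R7=10&255=10
SUB R5, 1 → R5=6-1=5
CMP R5, 0  (cmp 5,0)
JGT again: taken
AND R7, 255 → R7=10&255=10
SUB R5, 1 → R5=5-1=4
CMP R5, 0  (cmp 4,0)
JGT again: taken
AND R7, 255 → R7=10&255=10
SUB R5, 1 → R5=4-1=3
CMP R5, 0  (cmp 3,0)
JGT again: taken
AND R7, 255 → R7=10&255=10
SUB R5, 1 → R5=3-1=2
CMP R5, 0  (cmp 2,0)
JGT again: taken
AND R7, 255 → R7=10&255=10
SUB R5, 1 → R5=2-1=1
CMP R5, 0  (cmp 1,0)
JGT again: taken
AND R7, 255 → R7=10&255=10
SUB R5, 1 → R5=1-1=0
CMP R5, 0  (cmp 0,0)
JGT again: not taken
halt.

0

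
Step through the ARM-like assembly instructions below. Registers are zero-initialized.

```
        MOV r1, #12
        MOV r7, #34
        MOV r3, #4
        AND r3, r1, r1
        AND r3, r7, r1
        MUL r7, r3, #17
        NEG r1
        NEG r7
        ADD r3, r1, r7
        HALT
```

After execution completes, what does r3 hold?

-12

MOV r1, #12 → r1=12
MOV r7, #34 → r7=34
MOV r3, #4 → r3=4
AND r3, r1, r1 → r3=12&12=12
AND r3, r7, r1 → r3=34&12=0
MUL r7, r3, #17 → r7=0*17=0
NEG r1 → r1=-(12)=-12
NEG r7 → r7=-(0)=0
ADD r3, r1, r7 → r3=(-12)+0=-12
halt.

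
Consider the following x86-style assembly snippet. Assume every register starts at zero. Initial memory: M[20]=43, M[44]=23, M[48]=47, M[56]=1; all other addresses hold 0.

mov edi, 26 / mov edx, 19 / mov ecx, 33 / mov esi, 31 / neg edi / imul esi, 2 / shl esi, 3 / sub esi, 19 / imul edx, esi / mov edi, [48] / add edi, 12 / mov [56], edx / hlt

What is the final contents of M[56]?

9063

after mov edi, 26: edi=26
after mov edx, 19: edx=19
after mov ecx, 33: ecx=33
after mov esi, 31: esi=31
after neg edi: edi=-(26)=-26
after imul esi, 2: esi=31*2=62
after shl esi, 3: esi=62<<3=496
after sub esi, 19: esi=496-19=477
after imul edx, esi: edx=19*477=9063
after mov edi, [48]: edi=M[48]=47
after add edi, 12: edi=47+12=59
mov [56], edx → M[56]=9063
halt.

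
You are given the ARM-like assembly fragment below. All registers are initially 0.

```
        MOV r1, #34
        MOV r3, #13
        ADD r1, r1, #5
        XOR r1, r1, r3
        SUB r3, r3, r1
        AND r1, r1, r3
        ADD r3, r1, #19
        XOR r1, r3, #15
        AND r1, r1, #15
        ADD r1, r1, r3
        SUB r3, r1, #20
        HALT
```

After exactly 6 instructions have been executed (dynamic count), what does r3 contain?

r1=34
r3=13
r1=34+5=39
r1=39^13=42
r3=13-42=-29
r1=42&(-29)=34
After step 6: r3 = -29.

-29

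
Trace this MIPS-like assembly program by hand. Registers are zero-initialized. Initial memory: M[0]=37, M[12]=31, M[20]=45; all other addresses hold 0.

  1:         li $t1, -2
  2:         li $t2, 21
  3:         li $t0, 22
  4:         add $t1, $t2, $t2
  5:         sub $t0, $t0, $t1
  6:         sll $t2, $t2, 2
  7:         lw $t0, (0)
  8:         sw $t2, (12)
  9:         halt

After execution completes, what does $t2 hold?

after li $t1, -2: $t1=-2
after li $t2, 21: $t2=21
after li $t0, 22: $t0=22
after add $t1, $t2, $t2: $t1=21+21=42
after sub $t0, $t0, $t1: $t0=22-42=-20
after sll $t2, $t2, 2: $t2=21<<2=84
after lw $t0, (0): $t0=M[0]=37
sw $t2, (12) → M[12]=84
halt.

84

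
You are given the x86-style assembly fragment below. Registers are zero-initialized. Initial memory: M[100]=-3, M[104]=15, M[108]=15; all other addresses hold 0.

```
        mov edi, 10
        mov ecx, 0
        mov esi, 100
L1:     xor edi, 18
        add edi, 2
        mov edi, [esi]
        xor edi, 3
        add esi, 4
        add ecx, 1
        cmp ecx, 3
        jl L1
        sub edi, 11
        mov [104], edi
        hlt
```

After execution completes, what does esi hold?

edi=10
ecx=0
esi=100
edi=10^18=24
edi=24+2=26
edi=M[100]=-3
edi=(-3)^3=-2
esi=100+4=104
ecx=0+1=1
cmp ecx, 3  (cmp 1,3)
jl L1: taken
edi=(-2)^18=-20
edi=(-20)+2=-18
edi=M[104]=15
edi=15^3=12
esi=104+4=108
ecx=1+1=2
cmp ecx, 3  (cmp 2,3)
jl L1: taken
edi=12^18=30
edi=30+2=32
edi=M[108]=15
edi=15^3=12
esi=108+4=112
ecx=2+1=3
cmp ecx, 3  (cmp 3,3)
jl L1: not taken
edi=12-11=1
mov [104], edi → M[104]=1
halt.

112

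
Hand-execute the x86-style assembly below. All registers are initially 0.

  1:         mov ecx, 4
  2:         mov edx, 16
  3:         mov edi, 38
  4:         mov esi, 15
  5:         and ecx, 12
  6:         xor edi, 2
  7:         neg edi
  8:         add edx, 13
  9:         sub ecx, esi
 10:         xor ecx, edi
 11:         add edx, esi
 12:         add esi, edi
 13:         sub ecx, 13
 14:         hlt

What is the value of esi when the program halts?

ecx=4
edx=16
edi=38
esi=15
ecx=4&12=4
edi=38^2=36
edi=-(36)=-36
edx=16+13=29
ecx=4-15=-11
ecx=(-11)^(-36)=41
edx=29+15=44
esi=15+(-36)=-21
ecx=41-13=28
halt.

-21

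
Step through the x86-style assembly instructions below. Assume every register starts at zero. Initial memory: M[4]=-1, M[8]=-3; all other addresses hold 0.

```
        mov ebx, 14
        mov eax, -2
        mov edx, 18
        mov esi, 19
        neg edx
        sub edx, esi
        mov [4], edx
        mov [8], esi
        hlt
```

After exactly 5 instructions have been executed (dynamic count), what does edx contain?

mov ebx, 14 → ebx=14
mov eax, -2 → eax=-2
mov edx, 18 → edx=18
mov esi, 19 → esi=19
neg edx → edx=-(18)=-18
After step 5: edx = -18.

-18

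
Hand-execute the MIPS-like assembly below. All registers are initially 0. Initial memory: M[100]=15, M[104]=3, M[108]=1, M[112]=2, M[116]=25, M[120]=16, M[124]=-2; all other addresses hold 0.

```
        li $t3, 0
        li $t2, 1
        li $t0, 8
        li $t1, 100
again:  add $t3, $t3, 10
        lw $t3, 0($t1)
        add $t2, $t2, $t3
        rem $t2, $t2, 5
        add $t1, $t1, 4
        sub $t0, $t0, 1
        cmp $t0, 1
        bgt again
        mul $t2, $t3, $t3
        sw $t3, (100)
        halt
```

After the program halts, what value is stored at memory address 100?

$t3=0
$t2=1
$t0=8
$t1=100
$t3=0+10=10
$t3=M[100]=15
$t2=1+15=16
$t2=16%5=1
$t1=100+4=104
$t0=8-1=7
cmp $t0, 1  (cmp 7,1)
bgt again: taken
$t3=15+10=25
$t3=M[104]=3
$t2=1+3=4
$t2=4%5=4
$t1=104+4=108
$t0=7-1=6
cmp $t0, 1  (cmp 6,1)
bgt again: taken
$t3=3+10=13
$t3=M[108]=1
$t2=4+1=5
$t2=5%5=0
$t1=108+4=112
$t0=6-1=5
cmp $t0, 1  (cmp 5,1)
bgt again: taken
$t3=1+10=11
$t3=M[112]=2
$t2=0+2=2
$t2=2%5=2
$t1=112+4=116
$t0=5-1=4
cmp $t0, 1  (cmp 4,1)
bgt again: taken
$t3=2+10=12
$t3=M[116]=25
$t2=2+25=27
$t2=27%5=2
$t1=116+4=120
$t0=4-1=3
cmp $t0, 1  (cmp 3,1)
bgt again: taken
$t3=25+10=35
$t3=M[120]=16
$t2=2+16=18
$t2=18%5=3
$t1=120+4=124
$t0=3-1=2
cmp $t0, 1  (cmp 2,1)
bgt again: taken
$t3=16+10=26
$t3=M[124]=-2
$t2=3+(-2)=1
$t2=1%5=1
$t1=124+4=128
$t0=2-1=1
cmp $t0, 1  (cmp 1,1)
bgt again: not taken
$t2=(-2)*(-2)=4
sw $t3, (100) → M[100]=-2
halt.

-2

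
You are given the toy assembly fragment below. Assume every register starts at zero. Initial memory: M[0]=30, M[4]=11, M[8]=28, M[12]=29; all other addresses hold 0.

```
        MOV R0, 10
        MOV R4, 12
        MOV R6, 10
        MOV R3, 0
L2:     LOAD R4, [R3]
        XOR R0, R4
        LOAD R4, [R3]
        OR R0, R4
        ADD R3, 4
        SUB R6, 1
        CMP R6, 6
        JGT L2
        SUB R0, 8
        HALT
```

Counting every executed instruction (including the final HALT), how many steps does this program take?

after MOV R0, 10: R0=10
after MOV R4, 12: R4=12
after MOV R6, 10: R6=10
after MOV R3, 0: R3=0
after LOAD R4, [R3]: R4=M[0]=30
after XOR R0, R4: R0=10^30=20
after LOAD R4, [R3]: R4=M[0]=30
after OR R0, R4: R0=20|30=30
after ADD R3, 4: R3=0+4=4
after SUB R6, 1: R6=10-1=9
CMP R6, 6  (cmp 9,6)
JGT L2: taken
after LOAD R4, [R3]: R4=M[4]=11
after XOR R0, R4: R0=30^11=21
after LOAD R4, [R3]: R4=M[4]=11
after OR R0, R4: R0=21|11=31
after ADD R3, 4: R3=4+4=8
after SUB R6, 1: R6=9-1=8
CMP R6, 6  (cmp 8,6)
JGT L2: taken
after LOAD R4, [R3]: R4=M[8]=28
after XOR R0, R4: R0=31^28=3
after LOAD R4, [R3]: R4=M[8]=28
after OR R0, R4: R0=3|28=31
after ADD R3, 4: R3=8+4=12
after SUB R6, 1: R6=8-1=7
CMP R6, 6  (cmp 7,6)
JGT L2: taken
after LOAD R4, [R3]: R4=M[12]=29
after XOR R0, R4: R0=31^29=2
after LOAD R4, [R3]: R4=M[12]=29
after OR R0, R4: R0=2|29=31
after ADD R3, 4: R3=12+4=16
after SUB R6, 1: R6=7-1=6
CMP R6, 6  (cmp 6,6)
JGT L2: not taken
after SUB R0, 8: R0=31-8=23
halt.
Total executed instructions: 38.

38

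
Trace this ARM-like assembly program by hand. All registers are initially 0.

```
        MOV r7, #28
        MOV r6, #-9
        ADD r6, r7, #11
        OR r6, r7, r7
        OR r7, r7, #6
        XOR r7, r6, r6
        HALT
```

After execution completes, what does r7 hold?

MOV r7, #28 → r7=28
MOV r6, #-9 → r6=-9
ADD r6, r7, #11 → r6=28+11=39
OR r6, r7, r7 → r6=28|28=28
OR r7, r7, #6 → r7=28|6=30
XOR r7, r6, r6 → r7=28^28=0
halt.

0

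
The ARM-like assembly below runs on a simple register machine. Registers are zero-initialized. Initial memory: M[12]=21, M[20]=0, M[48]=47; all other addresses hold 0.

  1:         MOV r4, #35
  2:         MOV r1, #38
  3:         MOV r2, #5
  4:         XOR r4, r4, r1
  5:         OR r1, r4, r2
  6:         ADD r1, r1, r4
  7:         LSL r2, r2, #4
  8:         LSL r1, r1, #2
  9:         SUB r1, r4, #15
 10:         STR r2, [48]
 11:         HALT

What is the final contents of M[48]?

after MOV r4, #35: r4=35
after MOV r1, #38: r1=38
after MOV r2, #5: r2=5
after XOR r4, r4, r1: r4=35^38=5
after OR r1, r4, r2: r1=5|5=5
after ADD r1, r1, r4: r1=5+5=10
after LSL r2, r2, #4: r2=5<<4=80
after LSL r1, r1, #2: r1=10<<2=40
after SUB r1, r4, #15: r1=5-15=-10
STR r2, [48] → M[48]=80
halt.

80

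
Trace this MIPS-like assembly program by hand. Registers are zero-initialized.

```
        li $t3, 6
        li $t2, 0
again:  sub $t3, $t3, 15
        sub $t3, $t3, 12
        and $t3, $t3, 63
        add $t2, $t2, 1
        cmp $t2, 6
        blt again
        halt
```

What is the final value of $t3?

36

after li $t3, 6: $t3=6
after li $t2, 0: $t2=0
after sub $t3, $t3, 15: $t3=6-15=-9
after sub $t3, $t3, 12: $t3=(-9)-12=-21
after and $t3, $t3, 63: $t3=(-21)&63=43
after add $t2, $t2, 1: $t2=0+1=1
cmp $t2, 6  (cmp 1,6)
blt again: taken
after sub $t3, $t3, 15: $t3=43-15=28
after sub $t3, $t3, 12: $t3=28-12=16
after and $t3, $t3, 63: $t3=16&63=16
after add $t2, $t2, 1: $t2=1+1=2
cmp $t2, 6  (cmp 2,6)
blt again: taken
after sub $t3, $t3, 15: $t3=16-15=1
after sub $t3, $t3, 12: $t3=1-12=-11
after and $t3, $t3, 63: $t3=(-11)&63=53
after add $t2, $t2, 1: $t2=2+1=3
cmp $t2, 6  (cmp 3,6)
blt again: taken
after sub $t3, $t3, 15: $t3=53-15=38
after sub $t3, $t3, 12: $t3=38-12=26
after and $t3, $t3, 63: $t3=26&63=26
after add $t2, $t2, 1: $t2=3+1=4
cmp $t2, 6  (cmp 4,6)
blt again: taken
after sub $t3, $t3, 15: $t3=26-15=11
after sub $t3, $t3, 12: $t3=11-12=-1
after and $t3, $t3, 63: $t3=(-1)&63=63
after add $t2, $t2, 1: $t2=4+1=5
cmp $t2, 6  (cmp 5,6)
blt again: taken
after sub $t3, $t3, 15: $t3=63-15=48
after sub $t3, $t3, 12: $t3=48-12=36
after and $t3, $t3, 63: $t3=36&63=36
after add $t2, $t2, 1: $t2=5+1=6
cmp $t2, 6  (cmp 6,6)
blt again: not taken
halt.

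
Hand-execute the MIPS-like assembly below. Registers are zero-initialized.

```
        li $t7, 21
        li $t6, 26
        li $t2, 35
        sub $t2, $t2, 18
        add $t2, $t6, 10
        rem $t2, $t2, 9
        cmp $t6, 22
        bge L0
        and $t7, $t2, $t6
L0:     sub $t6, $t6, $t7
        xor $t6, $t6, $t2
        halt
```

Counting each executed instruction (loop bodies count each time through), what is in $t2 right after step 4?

17

after li $t7, 21: $t7=21
after li $t6, 26: $t6=26
after li $t2, 35: $t2=35
after sub $t2, $t2, 18: $t2=35-18=17
After step 4: $t2 = 17.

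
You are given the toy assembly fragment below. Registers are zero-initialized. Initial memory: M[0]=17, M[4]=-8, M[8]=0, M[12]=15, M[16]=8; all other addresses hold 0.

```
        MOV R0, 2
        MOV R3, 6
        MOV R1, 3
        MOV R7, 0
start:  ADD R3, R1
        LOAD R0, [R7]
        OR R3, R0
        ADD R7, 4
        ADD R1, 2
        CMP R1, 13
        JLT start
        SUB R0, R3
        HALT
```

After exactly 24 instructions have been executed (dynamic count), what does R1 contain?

9

MOV R0, 2 → R0=2
MOV R3, 6 → R3=6
MOV R1, 3 → R1=3
MOV R7, 0 → R7=0
ADD R3, R1 → R3=6+3=9
LOAD R0, [R7] → R0=M[0]=17
OR R3, R0 → R3=9|17=25
ADD R7, 4 → R7=0+4=4
ADD R1, 2 → R1=3+2=5
CMP R1, 13  (cmp 5,13)
JLT start: taken
ADD R3, R1 → R3=25+5=30
LOAD R0, [R7] → R0=M[4]=-8
OR R3, R0 → R3=30|(-8)=-2
ADD R7, 4 → R7=4+4=8
ADD R1, 2 → R1=5+2=7
CMP R1, 13  (cmp 7,13)
JLT start: taken
ADD R3, R1 → R3=(-2)+7=5
LOAD R0, [R7] → R0=M[8]=0
OR R3, R0 → R3=5|0=5
ADD R7, 4 → R7=8+4=12
ADD R1, 2 → R1=7+2=9
CMP R1, 13  (cmp 9,13)
After step 24: R1 = 9.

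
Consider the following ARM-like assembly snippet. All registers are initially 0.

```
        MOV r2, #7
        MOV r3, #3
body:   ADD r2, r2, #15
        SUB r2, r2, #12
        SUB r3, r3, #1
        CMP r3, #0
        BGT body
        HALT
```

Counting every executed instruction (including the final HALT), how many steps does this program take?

18

after MOV r2, #7: r2=7
after MOV r3, #3: r3=3
after ADD r2, r2, #15: r2=7+15=22
after SUB r2, r2, #12: r2=22-12=10
after SUB r3, r3, #1: r3=3-1=2
CMP r3, #0  (cmp 2,0)
BGT body: taken
after ADD r2, r2, #15: r2=10+15=25
after SUB r2, r2, #12: r2=25-12=13
after SUB r3, r3, #1: r3=2-1=1
CMP r3, #0  (cmp 1,0)
BGT body: taken
after ADD r2, r2, #15: r2=13+15=28
after SUB r2, r2, #12: r2=28-12=16
after SUB r3, r3, #1: r3=1-1=0
CMP r3, #0  (cmp 0,0)
BGT body: not taken
halt.
Total executed instructions: 18.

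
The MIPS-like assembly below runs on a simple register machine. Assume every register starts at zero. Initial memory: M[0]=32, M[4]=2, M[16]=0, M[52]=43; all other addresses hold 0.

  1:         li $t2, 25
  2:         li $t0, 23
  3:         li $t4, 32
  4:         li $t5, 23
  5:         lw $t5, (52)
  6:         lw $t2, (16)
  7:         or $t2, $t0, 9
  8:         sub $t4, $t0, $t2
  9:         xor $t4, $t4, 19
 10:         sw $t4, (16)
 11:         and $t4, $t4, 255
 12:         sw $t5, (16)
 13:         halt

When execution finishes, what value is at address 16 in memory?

li $t2, 25 → $t2=25
li $t0, 23 → $t0=23
li $t4, 32 → $t4=32
li $t5, 23 → $t5=23
lw $t5, (52) → $t5=M[52]=43
lw $t2, (16) → $t2=M[16]=0
or $t2, $t0, 9 → $t2=23|9=31
sub $t4, $t0, $t2 → $t4=23-31=-8
xor $t4, $t4, 19 → $t4=(-8)^19=-21
sw $t4, (16) → M[16]=-21
and $t4, $t4, 255 → $t4=(-21)&255=235
sw $t5, (16) → M[16]=43
halt.

43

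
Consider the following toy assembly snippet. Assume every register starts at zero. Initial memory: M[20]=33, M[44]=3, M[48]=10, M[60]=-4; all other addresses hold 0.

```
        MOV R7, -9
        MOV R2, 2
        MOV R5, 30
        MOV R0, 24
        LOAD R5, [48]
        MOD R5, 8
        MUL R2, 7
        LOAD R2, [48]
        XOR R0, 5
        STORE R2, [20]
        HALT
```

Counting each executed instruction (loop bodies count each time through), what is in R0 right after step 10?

R7=-9
R2=2
R5=30
R0=24
R5=M[48]=10
R5=10%8=2
R2=2*7=14
R2=M[48]=10
R0=24^5=29
STORE R2, [20] → M[20]=10
After step 10: R0 = 29.

29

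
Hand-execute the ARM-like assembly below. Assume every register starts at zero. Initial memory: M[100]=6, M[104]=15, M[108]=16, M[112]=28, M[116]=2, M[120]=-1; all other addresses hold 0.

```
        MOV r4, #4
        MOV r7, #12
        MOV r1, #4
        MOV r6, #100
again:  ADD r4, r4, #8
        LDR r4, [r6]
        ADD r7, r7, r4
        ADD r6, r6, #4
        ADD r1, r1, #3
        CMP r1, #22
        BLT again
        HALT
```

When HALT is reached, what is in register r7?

MOV r4, #4 → r4=4
MOV r7, #12 → r7=12
MOV r1, #4 → r1=4
MOV r6, #100 → r6=100
ADD r4, r4, #8 → r4=4+8=12
LDR r4, [r6] → r4=M[100]=6
ADD r7, r7, r4 → r7=12+6=18
ADD r6, r6, #4 → r6=100+4=104
ADD r1, r1, #3 → r1=4+3=7
CMP r1, #22  (cmp 7,22)
BLT again: taken
ADD r4, r4, #8 → r4=6+8=14
LDR r4, [r6] → r4=M[104]=15
ADD r7, r7, r4 → r7=18+15=33
ADD r6, r6, #4 → r6=104+4=108
ADD r1, r1, #3 → r1=7+3=10
CMP r1, #22  (cmp 10,22)
BLT again: taken
ADD r4, r4, #8 → r4=15+8=23
LDR r4, [r6] → r4=M[108]=16
ADD r7, r7, r4 → r7=33+16=49
ADD r6, r6, #4 → r6=108+4=112
ADD r1, r1, #3 → r1=10+3=13
CMP r1, #22  (cmp 13,22)
BLT again: taken
ADD r4, r4, #8 → r4=16+8=24
LDR r4, [r6] → r4=M[112]=28
ADD r7, r7, r4 → r7=49+28=77
ADD r6, r6, #4 → r6=112+4=116
ADD r1, r1, #3 → r1=13+3=16
CMP r1, #22  (cmp 16,22)
BLT again: taken
ADD r4, r4, #8 → r4=28+8=36
LDR r4, [r6] → r4=M[116]=2
ADD r7, r7, r4 → r7=77+2=79
ADD r6, r6, #4 → r6=116+4=120
ADD r1, r1, #3 → r1=16+3=19
CMP r1, #22  (cmp 19,22)
BLT again: taken
ADD r4, r4, #8 → r4=2+8=10
LDR r4, [r6] → r4=M[120]=-1
ADD r7, r7, r4 → r7=79+(-1)=78
ADD r6, r6, #4 → r6=120+4=124
ADD r1, r1, #3 → r1=19+3=22
CMP r1, #22  (cmp 22,22)
BLT again: not taken
halt.

78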